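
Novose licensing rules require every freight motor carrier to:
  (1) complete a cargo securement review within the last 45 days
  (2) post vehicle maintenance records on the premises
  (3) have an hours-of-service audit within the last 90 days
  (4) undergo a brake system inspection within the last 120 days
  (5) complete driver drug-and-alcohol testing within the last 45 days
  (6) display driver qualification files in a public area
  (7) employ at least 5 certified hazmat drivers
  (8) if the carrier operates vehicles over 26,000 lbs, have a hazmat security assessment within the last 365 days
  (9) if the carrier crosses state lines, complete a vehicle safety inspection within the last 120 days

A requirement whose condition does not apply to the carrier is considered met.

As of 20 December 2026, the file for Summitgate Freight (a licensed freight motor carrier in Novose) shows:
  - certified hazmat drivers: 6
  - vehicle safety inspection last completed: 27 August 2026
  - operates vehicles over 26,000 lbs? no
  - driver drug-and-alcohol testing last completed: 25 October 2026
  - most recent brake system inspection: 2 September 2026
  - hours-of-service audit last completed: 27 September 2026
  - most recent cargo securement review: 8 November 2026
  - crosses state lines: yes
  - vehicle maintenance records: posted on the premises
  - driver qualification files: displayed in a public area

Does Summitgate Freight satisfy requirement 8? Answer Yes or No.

8. condition 'operates vehicles over 26,000 lbs' does not hold → requirement n/a → met

Yes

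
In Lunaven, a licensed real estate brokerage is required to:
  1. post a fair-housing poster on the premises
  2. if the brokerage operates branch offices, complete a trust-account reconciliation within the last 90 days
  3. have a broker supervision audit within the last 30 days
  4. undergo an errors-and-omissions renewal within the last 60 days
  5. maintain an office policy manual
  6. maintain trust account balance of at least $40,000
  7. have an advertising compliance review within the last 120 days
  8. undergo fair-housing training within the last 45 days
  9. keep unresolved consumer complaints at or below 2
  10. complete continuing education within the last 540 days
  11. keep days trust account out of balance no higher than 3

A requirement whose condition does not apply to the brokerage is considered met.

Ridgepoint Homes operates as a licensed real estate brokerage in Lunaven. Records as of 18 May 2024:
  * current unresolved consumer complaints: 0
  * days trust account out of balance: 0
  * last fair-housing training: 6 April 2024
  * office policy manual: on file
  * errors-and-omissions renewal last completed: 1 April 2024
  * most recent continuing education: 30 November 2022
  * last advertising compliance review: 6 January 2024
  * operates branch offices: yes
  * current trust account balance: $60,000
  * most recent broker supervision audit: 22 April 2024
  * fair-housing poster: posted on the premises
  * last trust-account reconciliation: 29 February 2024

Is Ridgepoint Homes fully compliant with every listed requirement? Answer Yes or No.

1. fair-housing poster present → met
2. condition 'operates branch offices' holds; trust-account reconciliation 79 days ago vs limit 90 → met
3. broker supervision audit 26 days ago vs limit 30 → met
4. errors-and-omissions renewal 47 days ago vs limit 60 → met
5. office policy manual present → met
6. trust account balance $60,000 ≥ $40,000 → met
7. advertising compliance review 133 days ago vs limit 120 → not met
8. fair-housing training 42 days ago vs limit 45 → met
9. unresolved consumer complaints 0 ≤ 2 → met
10. continuing education 535 days ago vs limit 540 → met
11. days trust account out of balance 0 ≤ 3 → met
Not met: 7

No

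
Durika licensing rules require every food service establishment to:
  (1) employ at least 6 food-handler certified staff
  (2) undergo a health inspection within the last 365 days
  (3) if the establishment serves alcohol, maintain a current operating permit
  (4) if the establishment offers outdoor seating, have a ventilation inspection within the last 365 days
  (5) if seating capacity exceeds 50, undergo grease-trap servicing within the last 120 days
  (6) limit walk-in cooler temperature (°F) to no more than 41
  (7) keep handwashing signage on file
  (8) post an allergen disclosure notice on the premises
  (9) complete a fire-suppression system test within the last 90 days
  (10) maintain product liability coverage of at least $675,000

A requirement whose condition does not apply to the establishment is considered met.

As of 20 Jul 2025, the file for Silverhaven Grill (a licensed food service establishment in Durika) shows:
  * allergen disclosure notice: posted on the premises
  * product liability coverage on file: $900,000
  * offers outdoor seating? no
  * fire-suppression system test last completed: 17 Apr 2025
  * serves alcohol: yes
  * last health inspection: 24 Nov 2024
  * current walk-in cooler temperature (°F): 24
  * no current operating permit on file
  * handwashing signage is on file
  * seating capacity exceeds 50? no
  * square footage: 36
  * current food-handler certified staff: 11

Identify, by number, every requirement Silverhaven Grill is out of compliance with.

3, 9

1. food-handler certified staff 11 ≥ 6 → met
2. health inspection 238 days ago vs limit 365 → met
3. condition 'serves alcohol' holds; current operating permit absent → not met
4. condition 'offers outdoor seating' does not hold → requirement n/a → met
5. condition 'seating capacity exceeds 50' does not hold → requirement n/a → met
6. walk-in cooler temperature (°F) 24 ≤ 41 → met
7. handwashing signage present → met
8. allergen disclosure notice present → met
9. fire-suppression system test 94 days ago vs limit 90 → not met
10. product liability coverage $900,000 ≥ $675,000 → met
Not met: 3, 9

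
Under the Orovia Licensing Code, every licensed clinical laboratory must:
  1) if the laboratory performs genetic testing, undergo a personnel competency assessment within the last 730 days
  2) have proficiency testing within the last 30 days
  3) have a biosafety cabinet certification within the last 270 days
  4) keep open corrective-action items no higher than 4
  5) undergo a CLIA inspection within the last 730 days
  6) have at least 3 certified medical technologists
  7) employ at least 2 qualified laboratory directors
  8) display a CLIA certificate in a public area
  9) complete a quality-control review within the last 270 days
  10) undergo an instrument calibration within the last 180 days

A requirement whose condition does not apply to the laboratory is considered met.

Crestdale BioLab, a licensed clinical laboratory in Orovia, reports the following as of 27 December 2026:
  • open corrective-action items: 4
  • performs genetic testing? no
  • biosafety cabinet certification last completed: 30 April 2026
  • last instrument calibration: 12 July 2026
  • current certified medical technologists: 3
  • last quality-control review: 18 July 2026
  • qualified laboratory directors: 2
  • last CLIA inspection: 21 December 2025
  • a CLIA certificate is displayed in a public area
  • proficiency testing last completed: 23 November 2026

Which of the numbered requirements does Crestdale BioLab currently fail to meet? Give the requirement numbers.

2

1. condition 'performs genetic testing' does not hold → requirement n/a → met
2. proficiency testing 34 days ago vs limit 30 → not met
3. biosafety cabinet certification 241 days ago vs limit 270 → met
4. open corrective-action items 4 ≤ 4 → met
5. CLIA inspection 371 days ago vs limit 730 → met
6. certified medical technologists 3 ≥ 3 → met
7. qualified laboratory directors 2 ≥ 2 → met
8. CLIA certificate present → met
9. quality-control review 162 days ago vs limit 270 → met
10. instrument calibration 168 days ago vs limit 180 → met
Not met: 2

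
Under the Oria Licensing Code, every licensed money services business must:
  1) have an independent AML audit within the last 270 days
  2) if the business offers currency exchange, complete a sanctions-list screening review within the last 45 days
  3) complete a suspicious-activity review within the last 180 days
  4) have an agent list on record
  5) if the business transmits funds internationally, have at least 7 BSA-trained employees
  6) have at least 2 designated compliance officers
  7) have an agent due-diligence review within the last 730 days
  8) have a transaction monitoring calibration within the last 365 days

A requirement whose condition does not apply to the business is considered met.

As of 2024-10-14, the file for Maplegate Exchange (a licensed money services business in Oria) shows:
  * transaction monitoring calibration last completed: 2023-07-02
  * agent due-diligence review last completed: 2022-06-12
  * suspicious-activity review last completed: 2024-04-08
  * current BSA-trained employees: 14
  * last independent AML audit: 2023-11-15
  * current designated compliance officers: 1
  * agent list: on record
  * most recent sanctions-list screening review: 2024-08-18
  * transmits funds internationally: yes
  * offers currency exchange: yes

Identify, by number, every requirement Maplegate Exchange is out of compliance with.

1, 2, 3, 6, 7, 8

1. independent AML audit 334 days ago vs limit 270 → not met
2. condition 'offers currency exchange' holds; sanctions-list screening review 57 days ago vs limit 45 → not met
3. suspicious-activity review 189 days ago vs limit 180 → not met
4. agent list present → met
5. condition 'transmits funds internationally' holds; BSA-trained employees 14 ≥ 7 → met
6. designated compliance officers 1 < 2 → not met
7. agent due-diligence review 855 days ago vs limit 730 → not met
8. transaction monitoring calibration 470 days ago vs limit 365 → not met
Not met: 1, 2, 3, 6, 7, 8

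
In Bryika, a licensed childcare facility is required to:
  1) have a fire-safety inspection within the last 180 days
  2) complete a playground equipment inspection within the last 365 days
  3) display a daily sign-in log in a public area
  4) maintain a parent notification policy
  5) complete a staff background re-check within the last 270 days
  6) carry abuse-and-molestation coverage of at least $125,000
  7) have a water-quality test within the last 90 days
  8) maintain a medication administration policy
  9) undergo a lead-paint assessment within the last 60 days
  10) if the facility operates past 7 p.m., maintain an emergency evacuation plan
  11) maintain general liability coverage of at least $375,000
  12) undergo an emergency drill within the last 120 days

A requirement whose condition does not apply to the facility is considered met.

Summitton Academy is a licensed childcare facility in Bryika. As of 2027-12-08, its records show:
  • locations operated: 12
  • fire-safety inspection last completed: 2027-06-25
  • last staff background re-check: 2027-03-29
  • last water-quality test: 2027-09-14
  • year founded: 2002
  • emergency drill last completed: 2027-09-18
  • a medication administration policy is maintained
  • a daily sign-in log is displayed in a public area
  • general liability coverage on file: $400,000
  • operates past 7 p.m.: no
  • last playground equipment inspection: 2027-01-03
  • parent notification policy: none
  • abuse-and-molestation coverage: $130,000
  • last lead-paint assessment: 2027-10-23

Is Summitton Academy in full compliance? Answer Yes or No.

No

1. fire-safety inspection 166 days ago vs limit 180 → met
2. playground equipment inspection 339 days ago vs limit 365 → met
3. daily sign-in log present → met
4. parent notification policy absent → not met
5. staff background re-check 254 days ago vs limit 270 → met
6. abuse-and-molestation coverage $130,000 ≥ $125,000 → met
7. water-quality test 85 days ago vs limit 90 → met
8. medication administration policy present → met
9. lead-paint assessment 46 days ago vs limit 60 → met
10. condition 'operates past 7 p.m.' does not hold → requirement n/a → met
11. general liability coverage $400,000 ≥ $375,000 → met
12. emergency drill 81 days ago vs limit 120 → met
Not met: 4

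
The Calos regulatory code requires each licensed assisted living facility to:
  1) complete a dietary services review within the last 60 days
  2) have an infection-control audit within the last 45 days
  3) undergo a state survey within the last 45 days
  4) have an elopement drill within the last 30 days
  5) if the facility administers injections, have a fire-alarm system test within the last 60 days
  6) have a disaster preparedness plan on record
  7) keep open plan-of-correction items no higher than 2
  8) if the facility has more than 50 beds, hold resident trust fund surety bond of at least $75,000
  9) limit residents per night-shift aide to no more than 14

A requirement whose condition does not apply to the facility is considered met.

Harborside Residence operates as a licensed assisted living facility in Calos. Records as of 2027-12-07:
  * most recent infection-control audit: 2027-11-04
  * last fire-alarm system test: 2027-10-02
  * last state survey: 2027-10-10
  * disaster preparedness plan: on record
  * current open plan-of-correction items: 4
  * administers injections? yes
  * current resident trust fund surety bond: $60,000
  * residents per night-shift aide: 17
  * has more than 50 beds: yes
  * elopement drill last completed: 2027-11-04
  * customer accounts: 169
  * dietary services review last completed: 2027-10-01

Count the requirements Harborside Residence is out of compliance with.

1. dietary services review 67 days ago vs limit 60 → not met
2. infection-control audit 33 days ago vs limit 45 → met
3. state survey 58 days ago vs limit 45 → not met
4. elopement drill 33 days ago vs limit 30 → not met
5. condition 'administers injections' holds; fire-alarm system test 66 days ago vs limit 60 → not met
6. disaster preparedness plan present → met
7. open plan-of-correction items 4 > 2 → not met
8. condition 'has more than 50 beds' holds; resident trust fund surety bond $60,000 < $75,000 → not met
9. residents per night-shift aide 17 > 14 → not met
Not met: 7 of 9

7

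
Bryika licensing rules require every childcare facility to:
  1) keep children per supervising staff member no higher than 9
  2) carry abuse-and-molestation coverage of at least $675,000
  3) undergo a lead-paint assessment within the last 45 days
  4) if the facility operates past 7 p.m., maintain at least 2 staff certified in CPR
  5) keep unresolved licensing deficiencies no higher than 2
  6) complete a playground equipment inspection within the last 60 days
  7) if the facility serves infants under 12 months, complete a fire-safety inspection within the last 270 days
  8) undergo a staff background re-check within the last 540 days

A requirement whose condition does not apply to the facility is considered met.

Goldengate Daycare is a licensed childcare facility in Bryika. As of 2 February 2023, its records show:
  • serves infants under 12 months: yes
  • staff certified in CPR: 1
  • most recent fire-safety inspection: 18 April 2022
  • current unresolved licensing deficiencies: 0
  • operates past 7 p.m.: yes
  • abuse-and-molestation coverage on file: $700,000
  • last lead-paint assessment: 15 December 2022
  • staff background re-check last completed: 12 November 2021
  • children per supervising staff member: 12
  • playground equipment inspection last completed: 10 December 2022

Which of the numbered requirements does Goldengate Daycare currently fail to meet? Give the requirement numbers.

1, 3, 4, 7

1. children per supervising staff member 12 > 9 → not met
2. abuse-and-molestation coverage $700,000 ≥ $675,000 → met
3. lead-paint assessment 49 days ago vs limit 45 → not met
4. condition 'operates past 7 p.m.' holds; staff certified in CPR 1 < 2 → not met
5. unresolved licensing deficiencies 0 ≤ 2 → met
6. playground equipment inspection 54 days ago vs limit 60 → met
7. condition 'serves infants under 12 months' holds; fire-safety inspection 290 days ago vs limit 270 → not met
8. staff background re-check 447 days ago vs limit 540 → met
Not met: 1, 3, 4, 7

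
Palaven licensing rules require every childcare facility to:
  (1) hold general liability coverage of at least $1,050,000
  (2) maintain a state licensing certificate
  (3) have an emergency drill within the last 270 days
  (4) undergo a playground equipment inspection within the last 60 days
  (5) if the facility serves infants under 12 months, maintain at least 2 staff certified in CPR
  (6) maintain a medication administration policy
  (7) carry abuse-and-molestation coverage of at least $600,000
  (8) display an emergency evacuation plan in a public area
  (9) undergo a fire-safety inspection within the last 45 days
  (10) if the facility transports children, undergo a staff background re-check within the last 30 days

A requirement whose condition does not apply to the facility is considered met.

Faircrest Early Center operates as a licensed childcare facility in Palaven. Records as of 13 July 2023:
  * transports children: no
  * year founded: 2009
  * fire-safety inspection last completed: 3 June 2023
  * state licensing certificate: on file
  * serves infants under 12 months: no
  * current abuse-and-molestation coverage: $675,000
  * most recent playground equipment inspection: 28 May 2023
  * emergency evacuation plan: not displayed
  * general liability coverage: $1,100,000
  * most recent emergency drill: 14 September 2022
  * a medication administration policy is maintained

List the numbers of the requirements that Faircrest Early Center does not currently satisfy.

3, 8

1. general liability coverage $1,100,000 ≥ $1,050,000 → met
2. state licensing certificate present → met
3. emergency drill 302 days ago vs limit 270 → not met
4. playground equipment inspection 46 days ago vs limit 60 → met
5. condition 'serves infants under 12 months' does not hold → requirement n/a → met
6. medication administration policy present → met
7. abuse-and-molestation coverage $675,000 ≥ $600,000 → met
8. emergency evacuation plan absent → not met
9. fire-safety inspection 40 days ago vs limit 45 → met
10. condition 'transports children' does not hold → requirement n/a → met
Not met: 3, 8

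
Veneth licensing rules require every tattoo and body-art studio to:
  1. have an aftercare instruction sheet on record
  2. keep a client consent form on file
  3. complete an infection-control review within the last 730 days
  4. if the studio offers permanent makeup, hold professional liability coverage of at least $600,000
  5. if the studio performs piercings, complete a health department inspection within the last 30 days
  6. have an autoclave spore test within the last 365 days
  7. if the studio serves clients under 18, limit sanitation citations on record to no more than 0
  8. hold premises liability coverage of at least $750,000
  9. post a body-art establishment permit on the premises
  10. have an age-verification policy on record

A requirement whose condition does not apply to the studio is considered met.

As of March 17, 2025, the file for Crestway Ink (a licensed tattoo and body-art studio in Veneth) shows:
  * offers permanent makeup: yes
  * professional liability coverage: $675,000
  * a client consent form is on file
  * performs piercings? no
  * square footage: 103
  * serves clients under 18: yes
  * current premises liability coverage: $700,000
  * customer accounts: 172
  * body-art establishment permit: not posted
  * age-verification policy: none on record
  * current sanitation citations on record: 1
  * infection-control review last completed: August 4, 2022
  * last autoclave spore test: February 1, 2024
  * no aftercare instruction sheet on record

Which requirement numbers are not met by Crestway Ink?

1, 3, 6, 7, 8, 9, 10

1. aftercare instruction sheet absent → not met
2. client consent form present → met
3. infection-control review 956 days ago vs limit 730 → not met
4. condition 'offers permanent makeup' holds; professional liability coverage $675,000 ≥ $600,000 → met
5. condition 'performs piercings' does not hold → requirement n/a → met
6. autoclave spore test 410 days ago vs limit 365 → not met
7. condition 'serves clients under 18' holds; sanitation citations on record 1 > 0 → not met
8. premises liability coverage $700,000 < $750,000 → not met
9. body-art establishment permit absent → not met
10. age-verification policy absent → not met
Not met: 1, 3, 6, 7, 8, 9, 10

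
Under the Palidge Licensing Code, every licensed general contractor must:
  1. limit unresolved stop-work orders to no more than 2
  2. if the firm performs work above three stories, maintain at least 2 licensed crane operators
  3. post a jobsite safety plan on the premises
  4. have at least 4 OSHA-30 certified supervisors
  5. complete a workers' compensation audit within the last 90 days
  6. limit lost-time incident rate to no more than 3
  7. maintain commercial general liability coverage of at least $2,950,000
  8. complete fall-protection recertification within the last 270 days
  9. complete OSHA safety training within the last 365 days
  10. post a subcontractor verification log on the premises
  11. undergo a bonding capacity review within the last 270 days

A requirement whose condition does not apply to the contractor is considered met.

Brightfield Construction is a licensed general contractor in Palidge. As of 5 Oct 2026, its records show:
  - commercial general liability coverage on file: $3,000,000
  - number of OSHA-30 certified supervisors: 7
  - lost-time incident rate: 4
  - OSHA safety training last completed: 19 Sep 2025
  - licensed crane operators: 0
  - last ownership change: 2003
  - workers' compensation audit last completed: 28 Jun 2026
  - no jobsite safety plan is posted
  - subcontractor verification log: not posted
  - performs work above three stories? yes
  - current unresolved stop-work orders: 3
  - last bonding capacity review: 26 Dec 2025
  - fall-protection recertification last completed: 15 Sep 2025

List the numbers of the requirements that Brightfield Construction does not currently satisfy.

1, 2, 3, 5, 6, 8, 9, 10, 11

1. unresolved stop-work orders 3 > 2 → not met
2. condition 'performs work above three stories' holds; licensed crane operators 0 < 2 → not met
3. jobsite safety plan absent → not met
4. OSHA-30 certified supervisors 7 ≥ 4 → met
5. workers' compensation audit 99 days ago vs limit 90 → not met
6. lost-time incident rate 4 > 3 → not met
7. commercial general liability coverage $3,000,000 ≥ $2,950,000 → met
8. fall-protection recertification 385 days ago vs limit 270 → not met
9. OSHA safety training 381 days ago vs limit 365 → not met
10. subcontractor verification log absent → not met
11. bonding capacity review 283 days ago vs limit 270 → not met
Not met: 1, 2, 3, 5, 6, 8, 9, 10, 11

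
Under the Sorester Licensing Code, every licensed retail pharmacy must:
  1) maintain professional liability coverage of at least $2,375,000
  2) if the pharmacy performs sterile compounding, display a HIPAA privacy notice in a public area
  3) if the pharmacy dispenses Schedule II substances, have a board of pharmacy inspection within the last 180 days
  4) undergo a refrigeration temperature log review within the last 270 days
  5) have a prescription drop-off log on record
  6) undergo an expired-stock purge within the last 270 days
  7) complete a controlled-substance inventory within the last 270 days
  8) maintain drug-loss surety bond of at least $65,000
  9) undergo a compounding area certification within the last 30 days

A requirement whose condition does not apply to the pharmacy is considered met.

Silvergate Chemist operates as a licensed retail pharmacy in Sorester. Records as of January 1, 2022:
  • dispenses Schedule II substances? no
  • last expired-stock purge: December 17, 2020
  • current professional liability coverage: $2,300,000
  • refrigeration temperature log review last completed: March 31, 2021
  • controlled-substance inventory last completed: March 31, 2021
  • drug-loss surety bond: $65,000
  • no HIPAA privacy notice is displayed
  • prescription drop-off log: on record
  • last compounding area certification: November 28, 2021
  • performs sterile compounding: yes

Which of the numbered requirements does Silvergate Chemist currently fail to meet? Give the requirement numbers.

1, 2, 4, 6, 7, 9

1. professional liability coverage $2,300,000 < $2,375,000 → not met
2. condition 'performs sterile compounding' holds; HIPAA privacy notice absent → not met
3. condition 'dispenses Schedule II substances' does not hold → requirement n/a → met
4. refrigeration temperature log review 276 days ago vs limit 270 → not met
5. prescription drop-off log present → met
6. expired-stock purge 380 days ago vs limit 270 → not met
7. controlled-substance inventory 276 days ago vs limit 270 → not met
8. drug-loss surety bond $65,000 ≥ $65,000 → met
9. compounding area certification 34 days ago vs limit 30 → not met
Not met: 1, 2, 4, 6, 7, 9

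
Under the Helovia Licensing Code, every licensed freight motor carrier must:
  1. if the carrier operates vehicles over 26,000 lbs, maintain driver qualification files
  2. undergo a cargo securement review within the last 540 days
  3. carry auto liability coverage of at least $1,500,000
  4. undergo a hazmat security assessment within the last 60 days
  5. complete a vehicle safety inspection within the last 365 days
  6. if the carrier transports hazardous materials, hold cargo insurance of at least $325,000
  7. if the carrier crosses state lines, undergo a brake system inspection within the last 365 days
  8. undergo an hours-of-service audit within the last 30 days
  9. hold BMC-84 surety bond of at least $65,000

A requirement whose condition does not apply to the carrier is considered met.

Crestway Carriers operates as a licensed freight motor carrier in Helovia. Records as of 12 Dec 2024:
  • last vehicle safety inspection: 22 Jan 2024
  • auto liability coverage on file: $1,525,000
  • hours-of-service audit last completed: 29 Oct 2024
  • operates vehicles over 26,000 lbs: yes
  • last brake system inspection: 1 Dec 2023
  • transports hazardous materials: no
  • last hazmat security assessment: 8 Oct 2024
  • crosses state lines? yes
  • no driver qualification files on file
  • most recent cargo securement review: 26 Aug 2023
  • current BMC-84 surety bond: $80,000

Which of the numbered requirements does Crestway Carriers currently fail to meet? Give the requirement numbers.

1, 4, 7, 8

1. condition 'operates vehicles over 26,000 lbs' holds; driver qualification files absent → not met
2. cargo securement review 474 days ago vs limit 540 → met
3. auto liability coverage $1,525,000 ≥ $1,500,000 → met
4. hazmat security assessment 65 days ago vs limit 60 → not met
5. vehicle safety inspection 325 days ago vs limit 365 → met
6. condition 'transports hazardous materials' does not hold → requirement n/a → met
7. condition 'crosses state lines' holds; brake system inspection 377 days ago vs limit 365 → not met
8. hours-of-service audit 44 days ago vs limit 30 → not met
9. BMC-84 surety bond $80,000 ≥ $65,000 → met
Not met: 1, 4, 7, 8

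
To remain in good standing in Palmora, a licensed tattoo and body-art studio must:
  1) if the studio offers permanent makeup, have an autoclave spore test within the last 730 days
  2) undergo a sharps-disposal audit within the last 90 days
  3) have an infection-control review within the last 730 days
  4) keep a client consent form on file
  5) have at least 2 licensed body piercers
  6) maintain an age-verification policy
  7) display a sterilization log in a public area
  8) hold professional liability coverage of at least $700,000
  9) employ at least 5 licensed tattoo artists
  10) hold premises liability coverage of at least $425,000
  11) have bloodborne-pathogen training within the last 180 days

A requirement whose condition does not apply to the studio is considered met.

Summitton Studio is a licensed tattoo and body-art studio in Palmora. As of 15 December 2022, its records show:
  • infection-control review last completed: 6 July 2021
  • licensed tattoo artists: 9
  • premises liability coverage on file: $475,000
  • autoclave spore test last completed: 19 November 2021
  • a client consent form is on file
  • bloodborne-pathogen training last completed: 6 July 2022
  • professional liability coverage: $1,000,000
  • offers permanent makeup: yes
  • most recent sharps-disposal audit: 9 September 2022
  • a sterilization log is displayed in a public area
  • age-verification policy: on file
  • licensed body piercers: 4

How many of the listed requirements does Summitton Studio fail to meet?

1

1. condition 'offers permanent makeup' holds; autoclave spore test 391 days ago vs limit 730 → met
2. sharps-disposal audit 97 days ago vs limit 90 → not met
3. infection-control review 527 days ago vs limit 730 → met
4. client consent form present → met
5. licensed body piercers 4 ≥ 2 → met
6. age-verification policy present → met
7. sterilization log present → met
8. professional liability coverage $1,000,000 ≥ $700,000 → met
9. licensed tattoo artists 9 ≥ 5 → met
10. premises liability coverage $475,000 ≥ $425,000 → met
11. bloodborne-pathogen training 162 days ago vs limit 180 → met
Not met: 1 of 11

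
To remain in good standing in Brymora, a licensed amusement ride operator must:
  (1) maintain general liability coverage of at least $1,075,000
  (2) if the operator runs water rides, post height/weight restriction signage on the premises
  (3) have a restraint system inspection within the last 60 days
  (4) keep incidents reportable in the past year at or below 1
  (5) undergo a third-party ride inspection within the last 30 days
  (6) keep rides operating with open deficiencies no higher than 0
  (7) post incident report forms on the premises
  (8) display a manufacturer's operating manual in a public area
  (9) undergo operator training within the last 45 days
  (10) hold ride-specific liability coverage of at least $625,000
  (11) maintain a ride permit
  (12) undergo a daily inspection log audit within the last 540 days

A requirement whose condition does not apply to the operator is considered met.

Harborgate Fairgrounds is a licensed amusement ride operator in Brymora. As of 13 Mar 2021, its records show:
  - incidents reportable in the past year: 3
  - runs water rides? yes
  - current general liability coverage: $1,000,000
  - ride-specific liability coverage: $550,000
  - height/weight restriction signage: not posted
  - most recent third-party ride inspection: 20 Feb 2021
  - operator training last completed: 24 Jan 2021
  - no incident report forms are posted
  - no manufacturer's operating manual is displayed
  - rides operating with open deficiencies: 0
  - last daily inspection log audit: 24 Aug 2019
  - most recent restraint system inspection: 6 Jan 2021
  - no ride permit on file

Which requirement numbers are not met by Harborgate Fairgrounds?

1, 2, 3, 4, 7, 8, 9, 10, 11, 12

1. general liability coverage $1,000,000 < $1,075,000 → not met
2. condition 'runs water rides' holds; height/weight restriction signage absent → not met
3. restraint system inspection 66 days ago vs limit 60 → not met
4. incidents reportable in the past year 3 > 1 → not met
5. third-party ride inspection 21 days ago vs limit 30 → met
6. rides operating with open deficiencies 0 ≤ 0 → met
7. incident report forms absent → not met
8. manufacturer's operating manual absent → not met
9. operator training 48 days ago vs limit 45 → not met
10. ride-specific liability coverage $550,000 < $625,000 → not met
11. ride permit absent → not met
12. daily inspection log audit 567 days ago vs limit 540 → not met
Not met: 1, 2, 3, 4, 7, 8, 9, 10, 11, 12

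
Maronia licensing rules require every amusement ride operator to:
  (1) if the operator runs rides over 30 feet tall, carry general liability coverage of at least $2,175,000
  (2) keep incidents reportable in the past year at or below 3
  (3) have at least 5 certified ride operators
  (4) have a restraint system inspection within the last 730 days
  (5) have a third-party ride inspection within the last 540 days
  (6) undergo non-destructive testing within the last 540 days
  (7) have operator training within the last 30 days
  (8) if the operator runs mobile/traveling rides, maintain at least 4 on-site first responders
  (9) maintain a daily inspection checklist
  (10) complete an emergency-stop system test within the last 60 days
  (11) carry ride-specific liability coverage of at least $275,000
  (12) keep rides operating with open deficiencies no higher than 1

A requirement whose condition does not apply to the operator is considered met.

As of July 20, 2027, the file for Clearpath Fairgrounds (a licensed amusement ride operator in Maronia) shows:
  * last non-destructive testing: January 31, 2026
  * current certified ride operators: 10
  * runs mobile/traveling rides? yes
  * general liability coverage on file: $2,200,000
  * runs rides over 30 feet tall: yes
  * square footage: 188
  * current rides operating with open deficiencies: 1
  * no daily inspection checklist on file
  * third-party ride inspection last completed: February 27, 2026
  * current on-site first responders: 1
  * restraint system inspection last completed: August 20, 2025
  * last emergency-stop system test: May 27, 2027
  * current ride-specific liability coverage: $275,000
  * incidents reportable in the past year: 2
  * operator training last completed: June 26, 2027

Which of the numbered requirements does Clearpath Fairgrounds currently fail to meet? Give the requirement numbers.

8, 9

1. condition 'runs rides over 30 feet tall' holds; general liability coverage $2,200,000 ≥ $2,175,000 → met
2. incidents reportable in the past year 2 ≤ 3 → met
3. certified ride operators 10 ≥ 5 → met
4. restraint system inspection 699 days ago vs limit 730 → met
5. third-party ride inspection 508 days ago vs limit 540 → met
6. non-destructive testing 535 days ago vs limit 540 → met
7. operator training 24 days ago vs limit 30 → met
8. condition 'runs mobile/traveling rides' holds; on-site first responders 1 < 4 → not met
9. daily inspection checklist absent → not met
10. emergency-stop system test 54 days ago vs limit 60 → met
11. ride-specific liability coverage $275,000 ≥ $275,000 → met
12. rides operating with open deficiencies 1 ≤ 1 → met
Not met: 8, 9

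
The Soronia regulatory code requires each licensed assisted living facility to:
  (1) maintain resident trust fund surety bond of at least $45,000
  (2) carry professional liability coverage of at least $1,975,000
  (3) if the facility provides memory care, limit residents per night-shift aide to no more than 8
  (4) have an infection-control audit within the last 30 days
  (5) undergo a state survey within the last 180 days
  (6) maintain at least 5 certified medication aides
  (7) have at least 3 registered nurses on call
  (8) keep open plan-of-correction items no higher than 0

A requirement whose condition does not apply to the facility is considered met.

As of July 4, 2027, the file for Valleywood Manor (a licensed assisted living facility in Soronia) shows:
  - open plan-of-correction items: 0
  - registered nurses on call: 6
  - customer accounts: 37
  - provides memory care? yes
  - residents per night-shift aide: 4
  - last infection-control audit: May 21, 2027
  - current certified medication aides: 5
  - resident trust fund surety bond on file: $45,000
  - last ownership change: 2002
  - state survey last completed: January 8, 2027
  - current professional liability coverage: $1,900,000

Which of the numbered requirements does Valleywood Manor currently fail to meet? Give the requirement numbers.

1. resident trust fund surety bond $45,000 ≥ $45,000 → met
2. professional liability coverage $1,900,000 < $1,975,000 → not met
3. condition 'provides memory care' holds; residents per night-shift aide 4 ≤ 8 → met
4. infection-control audit 44 days ago vs limit 30 → not met
5. state survey 177 days ago vs limit 180 → met
6. certified medication aides 5 ≥ 5 → met
7. registered nurses on call 6 ≥ 3 → met
8. open plan-of-correction items 0 ≤ 0 → met
Not met: 2, 4

2, 4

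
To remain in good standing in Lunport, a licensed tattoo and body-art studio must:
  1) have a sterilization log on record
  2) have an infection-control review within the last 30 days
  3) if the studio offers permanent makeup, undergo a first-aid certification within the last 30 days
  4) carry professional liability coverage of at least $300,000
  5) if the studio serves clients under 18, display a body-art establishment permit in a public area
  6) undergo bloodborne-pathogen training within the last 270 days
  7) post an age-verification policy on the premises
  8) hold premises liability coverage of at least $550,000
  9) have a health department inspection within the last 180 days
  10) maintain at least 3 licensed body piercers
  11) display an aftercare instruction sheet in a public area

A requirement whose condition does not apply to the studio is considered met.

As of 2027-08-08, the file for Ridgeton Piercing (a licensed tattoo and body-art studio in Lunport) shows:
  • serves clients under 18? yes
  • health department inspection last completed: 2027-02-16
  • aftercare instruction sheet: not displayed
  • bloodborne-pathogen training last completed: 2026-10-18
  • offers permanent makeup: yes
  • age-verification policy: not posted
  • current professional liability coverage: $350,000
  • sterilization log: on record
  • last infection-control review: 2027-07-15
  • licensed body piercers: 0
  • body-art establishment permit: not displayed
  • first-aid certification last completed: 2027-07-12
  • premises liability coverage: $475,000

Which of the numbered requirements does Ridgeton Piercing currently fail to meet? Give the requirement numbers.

5, 6, 7, 8, 10, 11

1. sterilization log present → met
2. infection-control review 24 days ago vs limit 30 → met
3. condition 'offers permanent makeup' holds; first-aid certification 27 days ago vs limit 30 → met
4. professional liability coverage $350,000 ≥ $300,000 → met
5. condition 'serves clients under 18' holds; body-art establishment permit absent → not met
6. bloodborne-pathogen training 294 days ago vs limit 270 → not met
7. age-verification policy absent → not met
8. premises liability coverage $475,000 < $550,000 → not met
9. health department inspection 173 days ago vs limit 180 → met
10. licensed body piercers 0 < 3 → not met
11. aftercare instruction sheet absent → not met
Not met: 5, 6, 7, 8, 10, 11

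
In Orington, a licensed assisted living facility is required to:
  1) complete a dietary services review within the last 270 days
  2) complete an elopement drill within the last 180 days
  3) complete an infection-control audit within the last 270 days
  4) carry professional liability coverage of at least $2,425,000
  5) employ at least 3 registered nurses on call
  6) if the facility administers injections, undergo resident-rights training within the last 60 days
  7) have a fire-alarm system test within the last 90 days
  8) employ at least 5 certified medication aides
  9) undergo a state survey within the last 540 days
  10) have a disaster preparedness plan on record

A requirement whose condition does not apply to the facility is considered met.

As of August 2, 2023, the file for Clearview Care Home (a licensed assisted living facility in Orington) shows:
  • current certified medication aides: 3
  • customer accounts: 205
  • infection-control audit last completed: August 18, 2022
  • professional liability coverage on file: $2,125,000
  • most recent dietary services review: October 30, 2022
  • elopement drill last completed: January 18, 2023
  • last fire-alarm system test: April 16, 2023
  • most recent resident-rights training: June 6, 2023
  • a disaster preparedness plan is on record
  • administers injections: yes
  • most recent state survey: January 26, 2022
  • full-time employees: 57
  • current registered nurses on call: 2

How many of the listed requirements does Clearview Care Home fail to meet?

8

1. dietary services review 276 days ago vs limit 270 → not met
2. elopement drill 196 days ago vs limit 180 → not met
3. infection-control audit 349 days ago vs limit 270 → not met
4. professional liability coverage $2,125,000 < $2,425,000 → not met
5. registered nurses on call 2 < 3 → not met
6. condition 'administers injections' holds; resident-rights training 57 days ago vs limit 60 → met
7. fire-alarm system test 108 days ago vs limit 90 → not met
8. certified medication aides 3 < 5 → not met
9. state survey 553 days ago vs limit 540 → not met
10. disaster preparedness plan present → met
Not met: 8 of 10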